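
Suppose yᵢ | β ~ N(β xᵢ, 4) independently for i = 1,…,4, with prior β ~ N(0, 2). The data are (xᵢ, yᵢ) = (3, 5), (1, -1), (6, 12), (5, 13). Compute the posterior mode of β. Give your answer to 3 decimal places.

β̂_MAP = 2.068

log p(β | y) = −Σ(yᵢ − βxᵢ)²/(2·4) − β²/(2·2) + const.
Setting the derivative to zero: Σxᵢ(yᵢ − βxᵢ)/4 − β/2 = 0, so β = Σxᵢyᵢ / (Σxᵢ² + σ²/τ²).
Σxᵢyᵢ = 3·5 + 1·(-1) + 6·12 + 5·13 = 151; Σxᵢ² = 71; σ²/τ² = 2.
β̂_MAP = 151 / (71 + 2) = 151/73 ≈ 2.068.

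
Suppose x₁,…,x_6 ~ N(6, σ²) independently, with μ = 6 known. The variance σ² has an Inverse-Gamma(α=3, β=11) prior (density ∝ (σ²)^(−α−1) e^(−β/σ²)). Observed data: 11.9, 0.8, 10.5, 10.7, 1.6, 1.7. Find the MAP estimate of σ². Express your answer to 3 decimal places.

σ̂²_MAP = 11.717

Sum of squared deviations about the known mean: SS = (11.9−6)² + (0.8−6)² + (10.5−6)² + (10.7−6)² + (1.6−6)² + (1.7−6)² = 142.04.
The Normal likelihood contributes (σ²)^(−n/2) exp(−SS/(2σ²)), so the posterior is Inverse-Gamma(α + n/2, β + SS/2) = Inverse-Gamma(6, 82.02).
The mode of Inverse-Gamma(a, b) is b/(a+1) = 82.02/7 ≈ 11.717.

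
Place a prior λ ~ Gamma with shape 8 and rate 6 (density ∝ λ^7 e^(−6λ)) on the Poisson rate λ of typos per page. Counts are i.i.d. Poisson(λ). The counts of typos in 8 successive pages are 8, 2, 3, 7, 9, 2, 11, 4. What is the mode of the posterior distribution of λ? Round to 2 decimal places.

λ̂_MAP = 3.79

Σxᵢ = 8+2+3+7+9+2+11+4 = 46, with n = 8.
Posterior ∝ λ^7e^(−6λ) · λ^46e^(−8λ) = λ^53e^(−14λ), i.e. Gamma(shape=54, rate=14).
The mode of a Gamma(a, b) with a ≥ 1 (shape–rate) is (a−1)/b = 53/14 ≈ 3.79.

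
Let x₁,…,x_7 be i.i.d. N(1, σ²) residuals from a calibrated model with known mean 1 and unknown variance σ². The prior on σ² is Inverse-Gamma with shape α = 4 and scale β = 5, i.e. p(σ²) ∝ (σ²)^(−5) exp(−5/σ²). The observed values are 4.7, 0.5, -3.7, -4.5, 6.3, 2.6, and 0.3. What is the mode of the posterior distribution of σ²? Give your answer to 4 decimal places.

Sum of squared deviations about the known mean: SS = (4.7−1)² + (0.5−1)² + (-3.7−1)² + (-4.5−1)² + (6.3−1)² + (2.6−1)² + (0.3−1)² = 97.42.
The Normal likelihood contributes (σ²)^(−n/2) exp(−SS/(2σ²)), so the posterior is Inverse-Gamma(α + n/2, β + SS/2) = Inverse-Gamma(7.5, 53.71).
The mode of Inverse-Gamma(a, b) is b/(a+1) = 53.71/8.5 ≈ 6.3188.

σ̂²_MAP = 6.3188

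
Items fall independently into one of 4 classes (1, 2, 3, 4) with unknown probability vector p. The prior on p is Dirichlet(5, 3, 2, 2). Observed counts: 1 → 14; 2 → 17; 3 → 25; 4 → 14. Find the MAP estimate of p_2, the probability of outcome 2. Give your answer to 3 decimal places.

The posterior is Dirichlet(αᵢ + nᵢ) = Dirichlet(19, 20, 27, 16).
For a Dirichlet(a₁,…,a_K) with all aᵢ > 1, the mode has j-th component (aⱼ − 1)/(Σaᵢ − K).
Here Σaᵢ = 82 and K = 4, so p_2 = (20 − 1)/(82 − 4) = 19/78 ≈ 0.244.

MAP estimate: 0.244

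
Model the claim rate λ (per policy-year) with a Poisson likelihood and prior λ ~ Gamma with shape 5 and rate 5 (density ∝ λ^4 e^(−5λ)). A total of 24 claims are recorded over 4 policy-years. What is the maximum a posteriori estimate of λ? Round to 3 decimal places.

Σxᵢ = 24, n = 4.
Posterior ∝ λ^4e^(−5λ) · λ^24e^(−4λ) = λ^28e^(−9λ), i.e. Gamma(shape=29, rate=9).
The mode of a Gamma(a, b) with a ≥ 1 (shape–rate) is (a−1)/b = 28/9 ≈ 3.111.

λ̂_MAP = 3.111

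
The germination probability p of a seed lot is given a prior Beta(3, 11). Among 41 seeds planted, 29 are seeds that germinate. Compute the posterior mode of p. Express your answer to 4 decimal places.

Prior: Beta(3, 11).
Data: 29 successes in 41 trials. The binomial likelihood contributes p^29(1−p)^12, so the posterior is Beta(3+29, 11+12) = Beta(32, 23).
For Beta(a, b) with a, b > 1 the mode is (a−1)/(a+b−2) = 31/53 ≈ 0.5849.

p̂_MAP = 0.5849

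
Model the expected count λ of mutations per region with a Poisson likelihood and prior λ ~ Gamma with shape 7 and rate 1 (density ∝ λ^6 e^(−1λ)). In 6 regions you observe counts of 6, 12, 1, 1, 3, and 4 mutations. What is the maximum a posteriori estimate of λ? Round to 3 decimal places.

Σxᵢ = 6+12+1+1+3+4 = 27, with n = 6.
Posterior ∝ λ^6e^(−1λ) · λ^27e^(−6λ) = λ^33e^(−7λ), i.e. Gamma(shape=34, rate=7).
The mode of a Gamma(a, b) with a ≥ 1 (shape–rate) is (a−1)/b = 33/7 ≈ 4.714.

λ̂_MAP = 4.714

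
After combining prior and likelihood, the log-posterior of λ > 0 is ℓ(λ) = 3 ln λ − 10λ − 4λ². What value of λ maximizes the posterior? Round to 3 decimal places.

ℓ'(λ) = 3/λ − 10 − 8λ. Setting this to zero and multiplying by λ: 8λ² + 10λ − 3 = 0.
λ = (−10 + √(10² + 4·8·3)) / (2·8) = (−10 + √196) / 16 = (−10 + 14)/16 = 1/4.
ℓ''(λ) = −3/λ² − 8 < 0, confirming a maximum.

λ̂_MAP = 0.250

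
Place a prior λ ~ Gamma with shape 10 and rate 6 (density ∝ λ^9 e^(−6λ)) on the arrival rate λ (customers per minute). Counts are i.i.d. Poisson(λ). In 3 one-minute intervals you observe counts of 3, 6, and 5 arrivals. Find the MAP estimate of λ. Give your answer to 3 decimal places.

λ̂_MAP = 2.556

Σxᵢ = 3+6+5 = 14, with n = 3.
Posterior ∝ λ^9e^(−6λ) · λ^14e^(−3λ) = λ^23e^(−9λ), i.e. Gamma(shape=24, rate=9).
The mode of a Gamma(a, b) with a ≥ 1 (shape–rate) is (a−1)/b = 23/9 ≈ 2.556.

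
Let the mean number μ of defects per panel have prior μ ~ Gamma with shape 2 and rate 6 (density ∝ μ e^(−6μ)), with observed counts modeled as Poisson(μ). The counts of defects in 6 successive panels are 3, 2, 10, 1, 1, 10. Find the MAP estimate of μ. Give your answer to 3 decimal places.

Σxᵢ = 3+2+10+1+1+10 = 27, with n = 6.
Posterior ∝ μe^(−6μ) · μ^27e^(−6μ) = μ^28e^(−12μ), i.e. Gamma(shape=29, rate=12).
The mode of a Gamma(a, b) with a ≥ 1 (shape–rate) is (a−1)/b = 28/12 ≈ 2.333.

μ̂_MAP = 2.333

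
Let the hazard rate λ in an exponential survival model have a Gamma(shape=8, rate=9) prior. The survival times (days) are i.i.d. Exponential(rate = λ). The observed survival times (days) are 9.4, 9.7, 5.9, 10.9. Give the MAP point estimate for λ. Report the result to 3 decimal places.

λ̂_MAP = 0.245

The Exponential(rate=λ) likelihood is ∝ λ^n e^(−λΣtᵢ). Here n = 4 and Σtᵢ = 9.4 + 9.7 + 5.9 + 10.9 = 35.9.
Posterior ∝ λ^7e^(−9λ) · λ^4e^(−35.9λ) = λ^11e^(−44.9λ), i.e. Gamma(12, 44.9).
Mode = (a−1)/b = 11/44.9 ≈ 0.245.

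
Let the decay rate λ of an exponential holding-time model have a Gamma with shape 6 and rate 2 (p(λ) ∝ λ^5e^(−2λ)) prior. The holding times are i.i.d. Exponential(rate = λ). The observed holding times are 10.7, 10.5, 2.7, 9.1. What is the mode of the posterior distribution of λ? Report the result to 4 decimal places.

λ̂_MAP = 0.2571

The Exponential(rate=λ) likelihood is ∝ λ^n e^(−λΣtᵢ). Here n = 4 and Σtᵢ = 10.7 + 10.5 + 2.7 + 9.1 = 33.
Posterior ∝ λ^5e^(−2λ) · λ^4e^(−33λ) = λ^9e^(−35λ), i.e. Gamma(10, 35).
Mode = (a−1)/b = 9/35 ≈ 0.2571.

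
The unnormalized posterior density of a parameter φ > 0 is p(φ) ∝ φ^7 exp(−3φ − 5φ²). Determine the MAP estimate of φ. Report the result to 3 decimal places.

φ̂_MAP = 0.700

ℓ'(φ) = 7/φ − 3 − 10φ. Setting this to zero and multiplying by φ: 10φ² + 3φ − 7 = 0.
φ = (−3 + √(3² + 4·10·7)) / (2·10) = (−3 + √289) / 20 = (−3 + 17)/20 = 7/10.
ℓ''(φ) = −7/φ² − 10 < 0, confirming a maximum.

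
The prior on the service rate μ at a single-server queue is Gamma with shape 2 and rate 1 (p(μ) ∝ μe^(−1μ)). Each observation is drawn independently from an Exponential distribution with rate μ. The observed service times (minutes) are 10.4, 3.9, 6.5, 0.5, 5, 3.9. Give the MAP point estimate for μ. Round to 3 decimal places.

The Exponential(rate=μ) likelihood is ∝ μ^n e^(−μΣtᵢ). Here n = 6 and Σtᵢ = 10.4 + 3.9 + 6.5 + 0.5 + 5 + 3.9 = 30.2.
Posterior ∝ μe^(−1μ) · μ^6e^(−30.2μ) = μ^7e^(−31.2μ), i.e. Gamma(8, 31.2).
Mode = (a−1)/b = 7/31.2 ≈ 0.224.

μ̂_MAP = 0.224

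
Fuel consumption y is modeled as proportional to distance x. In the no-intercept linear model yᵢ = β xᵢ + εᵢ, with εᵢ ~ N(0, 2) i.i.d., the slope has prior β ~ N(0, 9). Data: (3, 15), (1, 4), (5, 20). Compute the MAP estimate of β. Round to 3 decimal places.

β̂_MAP = 4.230

log p(β | y) = −Σ(yᵢ − βxᵢ)²/(2·2) − β²/(2·9) + const.
Setting the derivative to zero: Σxᵢ(yᵢ − βxᵢ)/2 − β/9 = 0, so β = Σxᵢyᵢ / (Σxᵢ² + σ²/τ²).
Σxᵢyᵢ = 3·15 + 1·4 + 5·20 = 149; Σxᵢ² = 35; σ²/τ² = 2/9.
β̂_MAP = 149 / (35 + 2/9) = 149/(317/9) = 1341/317 ≈ 4.230.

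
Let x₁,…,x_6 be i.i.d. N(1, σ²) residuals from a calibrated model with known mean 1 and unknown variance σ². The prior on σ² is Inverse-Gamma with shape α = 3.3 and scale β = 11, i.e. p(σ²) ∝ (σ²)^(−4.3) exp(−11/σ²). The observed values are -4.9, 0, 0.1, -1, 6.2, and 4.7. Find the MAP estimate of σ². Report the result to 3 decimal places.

σ̂²_MAP = 7.079

Sum of squared deviations about the known mean: SS = (-4.9−1)² + (0−1)² + (0.1−1)² + (-1−1)² + (6.2−1)² + (4.7−1)² = 81.35.
The Normal likelihood contributes (σ²)^(−n/2) exp(−SS/(2σ²)), so the posterior is Inverse-Gamma(α + n/2, β + SS/2) = Inverse-Gamma(6.3, 51.675).
The mode of Inverse-Gamma(a, b) is b/(a+1) = 51.675/7.3 ≈ 7.079.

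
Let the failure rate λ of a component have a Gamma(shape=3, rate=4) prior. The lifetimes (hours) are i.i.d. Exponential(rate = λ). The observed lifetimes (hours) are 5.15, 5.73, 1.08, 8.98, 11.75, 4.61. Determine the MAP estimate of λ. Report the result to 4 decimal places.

The Exponential(rate=λ) likelihood is ∝ λ^n e^(−λΣtᵢ). Here n = 6 and Σtᵢ = 5.15 + 5.73 + 1.08 + 8.98 + 11.75 + 4.61 = 37.30.
Posterior ∝ λ^2e^(−4λ) · λ^6e^(−37.30λ) = λ^8e^(−41.30λ), i.e. Gamma(9, 41.30).
Mode = (a−1)/b = 8/41.30 ≈ 0.1937.

λ̂_MAP = 0.1937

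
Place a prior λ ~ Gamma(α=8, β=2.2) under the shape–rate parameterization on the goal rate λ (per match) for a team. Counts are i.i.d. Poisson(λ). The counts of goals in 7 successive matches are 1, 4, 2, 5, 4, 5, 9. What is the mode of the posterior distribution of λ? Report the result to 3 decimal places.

Σxᵢ = 1+4+2+5+4+5+9 = 30, with n = 7.
Posterior ∝ λ^7e^(−2.2λ) · λ^30e^(−7λ) = λ^37e^(−9.2λ), i.e. Gamma(shape=38, rate=9.2).
The mode of a Gamma(a, b) with a ≥ 1 (shape–rate) is (a−1)/b = 37/9.2 ≈ 4.022.

λ̂_MAP = 4.022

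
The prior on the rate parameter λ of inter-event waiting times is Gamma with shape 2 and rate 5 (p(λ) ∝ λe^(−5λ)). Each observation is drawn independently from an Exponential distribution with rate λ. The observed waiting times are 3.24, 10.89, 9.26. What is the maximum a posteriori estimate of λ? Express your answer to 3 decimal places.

λ̂_MAP = 0.141

The Exponential(rate=λ) likelihood is ∝ λ^n e^(−λΣtᵢ). Here n = 3 and Σtᵢ = 3.24 + 10.89 + 9.26 = 23.39.
Posterior ∝ λe^(−5λ) · λ^3e^(−23.39λ) = λ^4e^(−28.39λ), i.e. Gamma(5, 28.39).
Mode = (a−1)/b = 4/28.39 ≈ 0.141.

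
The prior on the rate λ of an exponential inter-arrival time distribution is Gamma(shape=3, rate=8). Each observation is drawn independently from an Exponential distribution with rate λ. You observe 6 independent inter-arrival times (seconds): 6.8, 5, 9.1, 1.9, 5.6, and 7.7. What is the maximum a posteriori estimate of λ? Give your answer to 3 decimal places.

λ̂_MAP = 0.181

The Exponential(rate=λ) likelihood is ∝ λ^n e^(−λΣtᵢ). Here n = 6 and Σtᵢ = 6.8 + 5 + 9.1 + 1.9 + 5.6 + 7.7 = 36.1.
Posterior ∝ λ^2e^(−8λ) · λ^6e^(−36.1λ) = λ^8e^(−44.1λ), i.e. Gamma(9, 44.1).
Mode = (a−1)/b = 8/44.1 ≈ 0.181.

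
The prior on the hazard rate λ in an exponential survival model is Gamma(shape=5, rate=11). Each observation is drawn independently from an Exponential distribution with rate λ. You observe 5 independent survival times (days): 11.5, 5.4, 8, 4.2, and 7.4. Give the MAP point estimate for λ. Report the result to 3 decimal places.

The Exponential(rate=λ) likelihood is ∝ λ^n e^(−λΣtᵢ). Here n = 5 and Σtᵢ = 11.5 + 5.4 + 8 + 4.2 + 7.4 = 36.5.
Posterior ∝ λ^4e^(−11λ) · λ^5e^(−36.5λ) = λ^9e^(−47.5λ), i.e. Gamma(10, 47.5).
Mode = (a−1)/b = 9/47.5 ≈ 0.189.

λ̂_MAP = 0.189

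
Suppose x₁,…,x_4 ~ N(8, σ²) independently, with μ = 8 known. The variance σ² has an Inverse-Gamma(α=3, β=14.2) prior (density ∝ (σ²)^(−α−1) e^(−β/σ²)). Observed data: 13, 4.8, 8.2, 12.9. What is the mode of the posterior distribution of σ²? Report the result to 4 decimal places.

Sum of squared deviations about the known mean: SS = (13−8)² + (4.8−8)² + (8.2−8)² + (12.9−8)² = 59.29.
The Normal likelihood contributes (σ²)^(−n/2) exp(−SS/(2σ²)), so the posterior is Inverse-Gamma(α + n/2, β + SS/2) = Inverse-Gamma(5, 43.845).
The mode of Inverse-Gamma(a, b) is b/(a+1) = 43.845/6 ≈ 7.3075.

σ̂²_MAP = 7.3075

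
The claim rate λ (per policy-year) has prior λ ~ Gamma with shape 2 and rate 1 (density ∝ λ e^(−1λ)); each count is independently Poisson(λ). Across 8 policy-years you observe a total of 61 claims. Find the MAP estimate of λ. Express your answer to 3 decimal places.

λ̂_MAP = 6.889

Σxᵢ = 61, n = 8.
Posterior ∝ λe^(−1λ) · λ^61e^(−8λ) = λ^62e^(−9λ), i.e. Gamma(shape=63, rate=9).
The mode of a Gamma(a, b) with a ≥ 1 (shape–rate) is (a−1)/b = 62/9 ≈ 6.889.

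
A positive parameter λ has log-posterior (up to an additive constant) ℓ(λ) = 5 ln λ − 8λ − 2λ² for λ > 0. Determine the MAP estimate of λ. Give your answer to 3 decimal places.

ℓ'(λ) = 5/λ − 8 − 4λ. Setting this to zero and multiplying by λ: 4λ² + 8λ − 5 = 0.
λ = (−8 + √(8² + 4·4·5)) / (2·4) = (−8 + √144) / 8 = (−8 + 12)/8 = 1/2.
ℓ''(λ) = −5/λ² − 4 < 0, confirming a maximum.

λ̂_MAP = 0.500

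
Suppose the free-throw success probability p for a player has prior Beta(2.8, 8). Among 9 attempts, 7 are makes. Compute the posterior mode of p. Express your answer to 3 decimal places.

p̂_MAP = 0.494

Prior: Beta(2.8, 8).
Data: 7 successes in 9 trials. The binomial likelihood contributes p^7(1−p)^2, so the posterior is Beta(2.8+7, 8+2) = Beta(9.8, 10).
For Beta(a, b) with a, b > 1 the mode is (a−1)/(a+b−2) = 8.8/17.8 ≈ 0.494.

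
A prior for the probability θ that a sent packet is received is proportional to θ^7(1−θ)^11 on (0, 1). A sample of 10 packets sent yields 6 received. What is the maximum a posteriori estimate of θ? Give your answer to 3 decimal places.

The prior density ∝ θ^7(1−θ)^11 is the kernel of Beta(8, 12).
Data: 6 successes in 10 trials. The binomial likelihood contributes θ^6(1−θ)^4, so the posterior is Beta(8+6, 12+4) = Beta(14, 16).
For Beta(a, b) with a, b > 1 the mode is (a−1)/(a+b−2) = 13/28 ≈ 0.464.

θ̂_MAP = 0.464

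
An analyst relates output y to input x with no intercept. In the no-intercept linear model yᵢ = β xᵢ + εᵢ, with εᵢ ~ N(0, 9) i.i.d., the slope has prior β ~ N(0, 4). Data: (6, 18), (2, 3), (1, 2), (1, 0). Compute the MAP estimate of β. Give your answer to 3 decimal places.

β̂_MAP = 2.621

log p(β | y) = −Σ(yᵢ − βxᵢ)²/(2·9) − β²/(2·4) + const.
Setting the derivative to zero: Σxᵢ(yᵢ − βxᵢ)/9 − β/4 = 0, so β = Σxᵢyᵢ / (Σxᵢ² + σ²/τ²).
Σxᵢyᵢ = 6·18 + 2·3 + 1·2 + 1·0 = 116; Σxᵢ² = 42; σ²/τ² = 2.25.
β̂_MAP = 116 / (42 + 2.25) = 116/44.25 ≈ 2.621.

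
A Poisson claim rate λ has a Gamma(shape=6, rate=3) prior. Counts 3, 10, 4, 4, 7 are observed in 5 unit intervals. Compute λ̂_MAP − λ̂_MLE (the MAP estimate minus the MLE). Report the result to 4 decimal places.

MAP − MLE = -1.4750

Σxᵢ = 28. Posterior is Gamma(34, 8); MAP = (34−1)/8 = 33/8 ≈ 4.12500.
MLE = x̄ = 28/5 ≈ 5.60000.
Difference = 33/8 − 28/5 = -59/40 ≈ -1.4750.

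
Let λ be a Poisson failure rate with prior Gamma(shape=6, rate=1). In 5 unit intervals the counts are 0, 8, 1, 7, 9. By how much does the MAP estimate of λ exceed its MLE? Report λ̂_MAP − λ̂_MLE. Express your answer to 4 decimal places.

Σxᵢ = 25. Posterior is Gamma(31, 6); MAP = (31−1)/6 = 30/6 ≈ 5.00000.
MLE = x̄ = 25/5 ≈ 5.00000.
Difference = 30/6 − 25/5 = 0 ≈ 0.0000.

MAP − MLE = 0.0000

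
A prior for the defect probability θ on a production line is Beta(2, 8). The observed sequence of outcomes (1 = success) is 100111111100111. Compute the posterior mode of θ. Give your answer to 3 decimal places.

θ̂_MAP = 0.522

Prior: Beta(2, 8).
Data: 11 successes in 15 trials (from the sequence). The binomial likelihood contributes θ^11(1−θ)^4, so the posterior is Beta(2+11, 8+4) = Beta(13, 12).
For Beta(a, b) with a, b > 1 the mode is (a−1)/(a+b−2) = 12/23 ≈ 0.522.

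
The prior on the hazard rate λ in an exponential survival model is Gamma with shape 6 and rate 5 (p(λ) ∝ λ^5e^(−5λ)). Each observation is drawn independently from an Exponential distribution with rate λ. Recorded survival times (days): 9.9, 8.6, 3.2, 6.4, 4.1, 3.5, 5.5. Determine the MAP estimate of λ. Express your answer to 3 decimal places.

The Exponential(rate=λ) likelihood is ∝ λ^n e^(−λΣtᵢ). Here n = 7 and Σtᵢ = 9.9 + 8.6 + 3.2 + 6.4 + 4.1 + 3.5 + 5.5 = 41.2.
Posterior ∝ λ^5e^(−5λ) · λ^7e^(−41.2λ) = λ^12e^(−46.2λ), i.e. Gamma(13, 46.2).
Mode = (a−1)/b = 12/46.2 ≈ 0.260.

λ̂_MAP = 0.260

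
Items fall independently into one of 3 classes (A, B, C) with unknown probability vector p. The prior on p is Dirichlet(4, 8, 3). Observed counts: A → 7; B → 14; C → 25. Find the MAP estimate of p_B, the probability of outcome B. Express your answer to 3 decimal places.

MAP estimate of p_B = 0.362

The posterior is Dirichlet(αᵢ + nᵢ) = Dirichlet(11, 22, 28).
For a Dirichlet(a₁,…,a_K) with all aᵢ > 1, the mode has j-th component (aⱼ − 1)/(Σaᵢ − K).
Here Σaᵢ = 61 and K = 3, so p_B = (22 − 1)/(61 − 3) = 21/58 ≈ 0.362.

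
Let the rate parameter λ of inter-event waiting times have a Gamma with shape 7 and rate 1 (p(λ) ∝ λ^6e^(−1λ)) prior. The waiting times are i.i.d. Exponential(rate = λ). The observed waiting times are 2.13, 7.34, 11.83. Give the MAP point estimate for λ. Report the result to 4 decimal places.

The Exponential(rate=λ) likelihood is ∝ λ^n e^(−λΣtᵢ). Here n = 3 and Σtᵢ = 2.13 + 7.34 + 11.83 = 21.30.
Posterior ∝ λ^6e^(−1λ) · λ^3e^(−21.30λ) = λ^9e^(−22.30λ), i.e. Gamma(10, 22.30).
Mode = (a−1)/b = 9/22.30 ≈ 0.4036.

λ̂_MAP = 0.4036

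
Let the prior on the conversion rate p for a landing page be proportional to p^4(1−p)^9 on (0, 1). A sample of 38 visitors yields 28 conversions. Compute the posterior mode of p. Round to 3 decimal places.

p̂_MAP = 0.627

The prior density ∝ p^4(1−p)^9 is the kernel of Beta(5, 10).
Data: 28 successes in 38 trials. The binomial likelihood contributes p^28(1−p)^10, so the posterior is Beta(5+28, 10+10) = Beta(33, 20).
For Beta(a, b) with a, b > 1 the mode is (a−1)/(a+b−2) = 32/51 ≈ 0.627.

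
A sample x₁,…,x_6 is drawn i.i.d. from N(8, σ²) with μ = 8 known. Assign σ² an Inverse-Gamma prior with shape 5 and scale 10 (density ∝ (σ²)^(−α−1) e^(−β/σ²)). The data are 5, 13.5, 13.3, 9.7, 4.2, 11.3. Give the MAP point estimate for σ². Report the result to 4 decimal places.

Sum of squared deviations about the known mean: SS = (5−8)² + (13.5−8)² + (13.3−8)² + (9.7−8)² + (4.2−8)² + (11.3−8)² = 95.56.
The Normal likelihood contributes (σ²)^(−n/2) exp(−SS/(2σ²)), so the posterior is Inverse-Gamma(α + n/2, β + SS/2) = Inverse-Gamma(8, 57.78).
The mode of Inverse-Gamma(a, b) is b/(a+1) = 57.78/9 ≈ 6.4200.

σ̂²_MAP = 6.4200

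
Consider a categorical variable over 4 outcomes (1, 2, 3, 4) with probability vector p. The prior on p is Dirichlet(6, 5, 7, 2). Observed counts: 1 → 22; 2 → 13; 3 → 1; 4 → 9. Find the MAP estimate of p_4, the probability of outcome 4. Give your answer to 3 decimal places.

The posterior is Dirichlet(αᵢ + nᵢ) = Dirichlet(28, 18, 8, 11).
For a Dirichlet(a₁,…,a_K) with all aᵢ > 1, the mode has j-th component (aⱼ − 1)/(Σaᵢ − K).
Here Σaᵢ = 65 and K = 4, so p_4 = (11 − 1)/(65 − 4) = 10/61 ≈ 0.164.

MAP estimate: 0.164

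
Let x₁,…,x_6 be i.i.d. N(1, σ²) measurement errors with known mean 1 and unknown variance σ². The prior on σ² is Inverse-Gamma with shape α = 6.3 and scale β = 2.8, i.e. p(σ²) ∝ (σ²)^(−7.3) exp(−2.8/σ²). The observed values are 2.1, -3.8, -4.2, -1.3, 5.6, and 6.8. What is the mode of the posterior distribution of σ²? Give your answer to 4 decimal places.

Sum of squared deviations about the known mean: SS = (2.1−1)² + (-3.8−1)² + (-4.2−1)² + (-1.3−1)² + (5.6−1)² + (6.8−1)² = 111.38.
The Normal likelihood contributes (σ²)^(−n/2) exp(−SS/(2σ²)), so the posterior is Inverse-Gamma(α + n/2, β + SS/2) = Inverse-Gamma(9.3, 58.49).
The mode of Inverse-Gamma(a, b) is b/(a+1) = 58.49/10.3 ≈ 5.6786.

σ̂²_MAP = 5.6786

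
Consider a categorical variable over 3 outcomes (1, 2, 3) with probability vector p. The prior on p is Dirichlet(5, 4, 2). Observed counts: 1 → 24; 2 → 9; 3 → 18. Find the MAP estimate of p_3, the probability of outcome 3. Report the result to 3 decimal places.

MAP estimate: 0.322

The posterior is Dirichlet(αᵢ + nᵢ) = Dirichlet(29, 13, 20).
For a Dirichlet(a₁,…,a_K) with all aᵢ > 1, the mode has j-th component (aⱼ − 1)/(Σaᵢ − K).
Here Σaᵢ = 62 and K = 3, so p_3 = (20 − 1)/(62 − 3) = 19/59 ≈ 0.322.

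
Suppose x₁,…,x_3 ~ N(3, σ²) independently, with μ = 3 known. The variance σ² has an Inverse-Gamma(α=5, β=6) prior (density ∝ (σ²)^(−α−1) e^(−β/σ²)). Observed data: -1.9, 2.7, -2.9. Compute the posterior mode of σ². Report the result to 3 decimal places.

σ̂²_MAP = 4.727

Sum of squared deviations about the known mean: SS = (-1.9−3)² + (2.7−3)² + (-2.9−3)² = 58.91.
The Normal likelihood contributes (σ²)^(−n/2) exp(−SS/(2σ²)), so the posterior is Inverse-Gamma(α + n/2, β + SS/2) = Inverse-Gamma(6.5, 35.455).
The mode of Inverse-Gamma(a, b) is b/(a+1) = 35.455/7.5 ≈ 4.727.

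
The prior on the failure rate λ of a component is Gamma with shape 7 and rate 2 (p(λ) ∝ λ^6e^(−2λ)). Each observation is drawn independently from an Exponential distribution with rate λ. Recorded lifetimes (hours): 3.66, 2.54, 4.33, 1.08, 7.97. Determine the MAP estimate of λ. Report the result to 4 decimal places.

λ̂_MAP = 0.5097

The Exponential(rate=λ) likelihood is ∝ λ^n e^(−λΣtᵢ). Here n = 5 and Σtᵢ = 3.66 + 2.54 + 4.33 + 1.08 + 7.97 = 19.58.
Posterior ∝ λ^6e^(−2λ) · λ^5e^(−19.58λ) = λ^11e^(−21.58λ), i.e. Gamma(12, 21.58).
Mode = (a−1)/b = 11/21.58 ≈ 0.5097.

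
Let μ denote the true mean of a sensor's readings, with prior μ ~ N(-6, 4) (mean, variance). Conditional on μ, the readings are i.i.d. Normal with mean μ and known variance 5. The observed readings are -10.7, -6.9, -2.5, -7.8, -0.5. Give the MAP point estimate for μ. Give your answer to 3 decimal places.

n = 5; x̄ = ((-10.7) + (-6.9) + (-2.5) + (-7.8) + (-0.5))/5 = -28.4/5 = -5.68.
For a Normal prior and Normal likelihood with known variance, the posterior is Normal; its mode equals its mean, the precision-weighted average.
Prior precision 1/σ₀² = 1/4 = 0.25; data precision n/σ² = 5/5 = 1.
μ̂ = (0.25·(-6) + 1·(-5.68)) / (0.25 + 1) = (-7.18)/1.25 = -5.744.

μ̂_MAP = -5.744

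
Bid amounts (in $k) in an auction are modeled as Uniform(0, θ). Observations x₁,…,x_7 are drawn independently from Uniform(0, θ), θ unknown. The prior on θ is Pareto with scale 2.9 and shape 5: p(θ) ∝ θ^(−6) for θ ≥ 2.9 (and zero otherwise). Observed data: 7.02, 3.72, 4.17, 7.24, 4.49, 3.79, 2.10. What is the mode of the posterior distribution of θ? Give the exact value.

The Uniform(0, θ) likelihood is θ^(−n) for θ ≥ max(xᵢ), zero otherwise. Here max(xᵢ) = 7.24.
Posterior ∝ θ^(−6) · θ^(−7) = θ^(−13) on θ ≥ max(2.9, 7.24) = 7.24.
This density is strictly decreasing in θ, so the posterior mode lies at the lower boundary of the support.

θ̂_MAP = 7.24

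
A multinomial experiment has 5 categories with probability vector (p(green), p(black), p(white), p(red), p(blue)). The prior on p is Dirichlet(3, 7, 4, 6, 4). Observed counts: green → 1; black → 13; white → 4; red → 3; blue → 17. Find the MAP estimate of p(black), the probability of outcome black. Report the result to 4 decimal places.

The posterior is Dirichlet(αᵢ + nᵢ) = Dirichlet(4, 20, 8, 9, 21).
For a Dirichlet(a₁,…,a_K) with all aᵢ > 1, the mode has j-th component (aⱼ − 1)/(Σaᵢ − K).
Here Σaᵢ = 62 and K = 5, so p(black) = (20 − 1)/(62 − 5) = 19/57 ≈ 0.3333.

MAP estimate of p(black) = 0.3333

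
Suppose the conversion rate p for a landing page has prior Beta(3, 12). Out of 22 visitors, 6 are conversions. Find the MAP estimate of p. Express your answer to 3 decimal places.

p̂_MAP = 0.229

Prior: Beta(3, 12).
Data: 6 successes in 22 trials. The binomial likelihood contributes p^6(1−p)^16, so the posterior is Beta(3+6, 12+16) = Beta(9, 28).
For Beta(a, b) with a, b > 1 the mode is (a−1)/(a+b−2) = 8/35 ≈ 0.229.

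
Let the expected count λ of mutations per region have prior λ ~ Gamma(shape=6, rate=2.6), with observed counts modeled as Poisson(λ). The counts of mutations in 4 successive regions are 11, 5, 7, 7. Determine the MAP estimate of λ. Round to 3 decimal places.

Σxᵢ = 11+5+7+7 = 30, with n = 4.
Posterior ∝ λ^5e^(−2.6λ) · λ^30e^(−4λ) = λ^35e^(−6.6λ), i.e. Gamma(shape=36, rate=6.6).
The mode of a Gamma(a, b) with a ≥ 1 (shape–rate) is (a−1)/b = 35/6.6 ≈ 5.303.

λ̂_MAP = 5.303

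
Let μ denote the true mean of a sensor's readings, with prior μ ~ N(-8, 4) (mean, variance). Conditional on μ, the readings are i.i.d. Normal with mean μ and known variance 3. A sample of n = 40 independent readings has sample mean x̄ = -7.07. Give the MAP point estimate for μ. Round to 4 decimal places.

n = 40, x̄ = -7.07.
For a Normal prior and Normal likelihood with known variance, the posterior is Normal; its mode equals its mean, the precision-weighted average.
Prior precision 1/σ₀² = 1/4 = 0.25; data precision n/σ² = 40/3.
μ̂ = (0.25·(-8) + (40/3)·(-7.07)) / (0.25 + 40/3) = (-1444/15)/(163/12) = -5776/815 ≈ -7.0871.

μ̂_MAP = -7.0871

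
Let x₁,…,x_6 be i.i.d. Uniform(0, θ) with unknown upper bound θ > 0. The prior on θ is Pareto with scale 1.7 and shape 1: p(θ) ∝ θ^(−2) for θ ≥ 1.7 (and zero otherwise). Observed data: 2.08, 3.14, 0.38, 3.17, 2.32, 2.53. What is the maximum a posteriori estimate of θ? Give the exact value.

θ̂_MAP = 3.17

The Uniform(0, θ) likelihood is θ^(−n) for θ ≥ max(xᵢ), zero otherwise. Here max(xᵢ) = 3.17.
Posterior ∝ θ^(−2) · θ^(−6) = θ^(−8) on θ ≥ max(1.7, 3.17) = 3.17.
This density is strictly decreasing in θ, so the posterior mode lies at the lower boundary of the support.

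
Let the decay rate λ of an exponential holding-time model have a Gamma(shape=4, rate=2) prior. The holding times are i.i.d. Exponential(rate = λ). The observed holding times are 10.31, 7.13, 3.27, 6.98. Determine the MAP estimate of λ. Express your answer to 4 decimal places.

The Exponential(rate=λ) likelihood is ∝ λ^n e^(−λΣtᵢ). Here n = 4 and Σtᵢ = 10.31 + 7.13 + 3.27 + 6.98 = 27.69.
Posterior ∝ λ^3e^(−2λ) · λ^4e^(−27.69λ) = λ^7e^(−29.69λ), i.e. Gamma(8, 29.69).
Mode = (a−1)/b = 7/29.69 ≈ 0.2358.

λ̂_MAP = 0.2358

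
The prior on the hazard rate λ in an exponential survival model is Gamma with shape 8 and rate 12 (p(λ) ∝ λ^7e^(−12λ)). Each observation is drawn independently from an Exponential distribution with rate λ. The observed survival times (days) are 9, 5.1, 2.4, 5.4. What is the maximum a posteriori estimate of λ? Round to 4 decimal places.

The Exponential(rate=λ) likelihood is ∝ λ^n e^(−λΣtᵢ). Here n = 4 and Σtᵢ = 9 + 5.1 + 2.4 + 5.4 = 21.9.
Posterior ∝ λ^7e^(−12λ) · λ^4e^(−21.9λ) = λ^11e^(−33.9λ), i.e. Gamma(12, 33.9).
Mode = (a−1)/b = 11/33.9 ≈ 0.3245.

λ̂_MAP = 0.3245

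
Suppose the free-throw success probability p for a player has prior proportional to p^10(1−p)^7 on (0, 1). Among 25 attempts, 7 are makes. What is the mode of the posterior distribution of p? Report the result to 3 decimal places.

The prior density ∝ p^10(1−p)^7 is the kernel of Beta(11, 8).
Data: 7 successes in 25 trials. The binomial likelihood contributes p^7(1−p)^18, so the posterior is Beta(11+7, 8+18) = Beta(18, 26).
For Beta(a, b) with a, b > 1 the mode is (a−1)/(a+b−2) = 17/42 ≈ 0.405.

p̂_MAP = 0.405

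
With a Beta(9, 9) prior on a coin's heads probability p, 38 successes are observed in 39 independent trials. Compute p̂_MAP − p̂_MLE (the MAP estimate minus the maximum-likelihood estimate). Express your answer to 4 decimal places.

Posterior is Beta(47, 10); MAP = (47−1)/(57−2) = 46/55 ≈ 0.83636.
MLE ignores the prior: p̂_MLE = k/n = 38/39 ≈ 0.97436.
Difference = 46/55 − 38/39 = -296/2145 ≈ -0.1380.

MAP − MLE = -0.1380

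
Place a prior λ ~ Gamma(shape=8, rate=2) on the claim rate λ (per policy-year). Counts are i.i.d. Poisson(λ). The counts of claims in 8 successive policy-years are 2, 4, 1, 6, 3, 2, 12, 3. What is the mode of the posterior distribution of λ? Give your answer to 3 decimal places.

Σxᵢ = 2+4+1+6+3+2+12+3 = 33, with n = 8.
Posterior ∝ λ^7e^(−2λ) · λ^33e^(−8λ) = λ^40e^(−10λ), i.e. Gamma(shape=41, rate=10).
The mode of a Gamma(a, b) with a ≥ 1 (shape–rate) is (a−1)/b = 40/10 ≈ 4.000.

λ̂_MAP = 4.000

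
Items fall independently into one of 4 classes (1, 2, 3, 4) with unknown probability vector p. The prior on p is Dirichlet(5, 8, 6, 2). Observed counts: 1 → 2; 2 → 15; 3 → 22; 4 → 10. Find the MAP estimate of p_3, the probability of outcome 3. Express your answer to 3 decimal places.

The posterior is Dirichlet(αᵢ + nᵢ) = Dirichlet(7, 23, 28, 12).
For a Dirichlet(a₁,…,a_K) with all aᵢ > 1, the mode has j-th component (aⱼ − 1)/(Σaᵢ − K).
Here Σaᵢ = 70 and K = 4, so p_3 = (28 − 1)/(70 − 4) = 27/66 ≈ 0.409.

MAP estimate: 0.409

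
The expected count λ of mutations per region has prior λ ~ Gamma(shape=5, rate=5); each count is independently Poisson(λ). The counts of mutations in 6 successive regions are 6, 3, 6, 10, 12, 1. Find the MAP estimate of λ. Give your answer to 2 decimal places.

λ̂_MAP = 3.82

Σxᵢ = 6+3+6+10+12+1 = 38, with n = 6.
Posterior ∝ λ^4e^(−5λ) · λ^38e^(−6λ) = λ^42e^(−11λ), i.e. Gamma(shape=43, rate=11).
The mode of a Gamma(a, b) with a ≥ 1 (shape–rate) is (a−1)/b = 42/11 ≈ 3.82.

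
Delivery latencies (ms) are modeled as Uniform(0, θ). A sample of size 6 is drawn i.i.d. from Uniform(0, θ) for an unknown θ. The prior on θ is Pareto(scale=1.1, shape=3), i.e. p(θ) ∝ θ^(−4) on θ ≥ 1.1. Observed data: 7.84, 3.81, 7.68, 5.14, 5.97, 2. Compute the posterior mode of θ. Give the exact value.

θ̂_MAP = 7.84

The Uniform(0, θ) likelihood is θ^(−n) for θ ≥ max(xᵢ), zero otherwise. Here max(xᵢ) = 7.84.
Posterior ∝ θ^(−4) · θ^(−6) = θ^(−10) on θ ≥ max(1.1, 7.84) = 7.84.
This density is strictly decreasing in θ, so the posterior mode lies at the lower boundary of the support.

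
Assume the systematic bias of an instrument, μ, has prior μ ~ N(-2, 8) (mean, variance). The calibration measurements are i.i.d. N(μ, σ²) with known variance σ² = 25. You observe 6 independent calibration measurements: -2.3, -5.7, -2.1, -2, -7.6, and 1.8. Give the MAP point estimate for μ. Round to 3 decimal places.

n = 6; x̄ = ((-2.3) + (-5.7) + (-2.1) + (-2) + (-7.6) + 1.8)/6 = -17.9/6 = -179/60 ≈ -2.9833.
For a Normal prior and Normal likelihood with known variance, the posterior is Normal; its mode equals its mean, the precision-weighted average.
Prior precision 1/σ₀² = 1/8 = 0.125; data precision n/σ² = 6/25 = 0.24.
μ̂ = (0.125·(-2) + 0.24·(-179/60)) / (0.125 + 0.24) = (-0.966)/0.365 = -966/365 ≈ -2.647.

μ̂_MAP = -2.647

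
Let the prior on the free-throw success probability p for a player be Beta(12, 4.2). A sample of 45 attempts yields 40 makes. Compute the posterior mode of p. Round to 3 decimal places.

Prior: Beta(12, 4.2).
Data: 40 successes in 45 trials. The binomial likelihood contributes p^40(1−p)^5, so the posterior is Beta(12+40, 4.2+5) = Beta(52, 9.2).
For Beta(a, b) with a, b > 1 the mode is (a−1)/(a+b−2) = 51/59.2 ≈ 0.861.

p̂_MAP = 0.861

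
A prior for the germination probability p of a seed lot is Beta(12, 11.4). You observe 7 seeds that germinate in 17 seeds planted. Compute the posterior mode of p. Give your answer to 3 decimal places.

Prior: Beta(12, 11.4).
Data: 7 successes in 17 trials. The binomial likelihood contributes p^7(1−p)^10, so the posterior is Beta(12+7, 11.4+10) = Beta(19, 21.4).
For Beta(a, b) with a, b > 1 the mode is (a−1)/(a+b−2) = 18/38.4 ≈ 0.469.

p̂_MAP = 0.469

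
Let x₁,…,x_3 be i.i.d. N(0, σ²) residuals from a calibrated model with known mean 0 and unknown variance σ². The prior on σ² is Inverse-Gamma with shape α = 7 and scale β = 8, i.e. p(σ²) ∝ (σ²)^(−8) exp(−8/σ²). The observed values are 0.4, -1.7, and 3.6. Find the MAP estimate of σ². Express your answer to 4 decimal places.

σ̂²_MAP = 1.6847

Sum of squared deviations about the known mean: SS = (0.4−0)² + (-1.7−0)² + (3.6−0)² = 16.01.
The Normal likelihood contributes (σ²)^(−n/2) exp(−SS/(2σ²)), so the posterior is Inverse-Gamma(α + n/2, β + SS/2) = Inverse-Gamma(8.5, 16.005).
The mode of Inverse-Gamma(a, b) is b/(a+1) = 16.005/9.5 ≈ 1.6847.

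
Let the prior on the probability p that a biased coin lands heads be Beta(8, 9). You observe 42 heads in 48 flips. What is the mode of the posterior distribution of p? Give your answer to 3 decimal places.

Prior: Beta(8, 9).
Data: 42 successes in 48 trials. The binomial likelihood contributes p^42(1−p)^6, so the posterior is Beta(8+42, 9+6) = Beta(50, 15).
For Beta(a, b) with a, b > 1 the mode is (a−1)/(a+b−2) = 49/63 ≈ 0.778.

p̂_MAP = 0.778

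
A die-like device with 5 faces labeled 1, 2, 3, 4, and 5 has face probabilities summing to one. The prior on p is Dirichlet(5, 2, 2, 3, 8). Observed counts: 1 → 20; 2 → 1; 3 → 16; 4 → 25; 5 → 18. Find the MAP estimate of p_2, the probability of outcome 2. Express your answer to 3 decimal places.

MAP estimate: 0.021

The posterior is Dirichlet(αᵢ + nᵢ) = Dirichlet(25, 3, 18, 28, 26).
For a Dirichlet(a₁,…,a_K) with all aᵢ > 1, the mode has j-th component (aⱼ − 1)/(Σaᵢ − K).
Here Σaᵢ = 100 and K = 5, so p_2 = (3 − 1)/(100 − 5) = 2/95 ≈ 0.021.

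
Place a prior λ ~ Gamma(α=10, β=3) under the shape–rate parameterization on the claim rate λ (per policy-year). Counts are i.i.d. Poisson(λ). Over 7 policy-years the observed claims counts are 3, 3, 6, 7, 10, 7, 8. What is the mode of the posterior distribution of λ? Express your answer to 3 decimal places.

Σxᵢ = 3+3+6+7+10+7+8 = 44, with n = 7.
Posterior ∝ λ^9e^(−3λ) · λ^44e^(−7λ) = λ^53e^(−10λ), i.e. Gamma(shape=54, rate=10).
The mode of a Gamma(a, b) with a ≥ 1 (shape–rate) is (a−1)/b = 53/10 ≈ 5.300.

λ̂_MAP = 5.300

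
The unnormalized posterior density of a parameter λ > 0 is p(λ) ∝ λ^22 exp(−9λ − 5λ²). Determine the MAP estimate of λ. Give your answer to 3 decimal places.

λ̂_MAP = 1.100

ℓ'(λ) = 22/λ − 9 − 10λ. Setting this to zero and multiplying by λ: 10λ² + 9λ − 22 = 0.
λ = (−9 + √(9² + 4·10·22)) / (2·10) = (−9 + √961) / 20 = (−9 + 31)/20 = 11/10.
ℓ''(λ) = −22/λ² − 10 < 0, confirming a maximum.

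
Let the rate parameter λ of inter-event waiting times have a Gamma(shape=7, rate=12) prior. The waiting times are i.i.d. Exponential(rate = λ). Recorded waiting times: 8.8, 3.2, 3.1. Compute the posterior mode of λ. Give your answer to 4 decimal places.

λ̂_MAP = 0.3321

The Exponential(rate=λ) likelihood is ∝ λ^n e^(−λΣtᵢ). Here n = 3 and Σtᵢ = 8.8 + 3.2 + 3.1 = 15.1.
Posterior ∝ λ^6e^(−12λ) · λ^3e^(−15.1λ) = λ^9e^(−27.1λ), i.e. Gamma(10, 27.1).
Mode = (a−1)/b = 9/27.1 ≈ 0.3321.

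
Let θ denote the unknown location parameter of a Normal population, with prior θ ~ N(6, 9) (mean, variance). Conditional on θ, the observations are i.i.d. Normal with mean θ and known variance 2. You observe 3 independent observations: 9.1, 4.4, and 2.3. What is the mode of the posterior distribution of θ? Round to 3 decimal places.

n = 3; x̄ = (9.1 + 4.4 + 2.3)/3 = 15.8/3 = 79/15 ≈ 5.2667.
For a Normal prior and Normal likelihood with known variance, the posterior is Normal; its mode equals its mean, the precision-weighted average.
Prior precision 1/σ₀² = 1/9; data precision n/σ² = 3/2 = 1.5.
θ̂ = ((1/9)·6 + 1.5·(79/15)) / (1/9 + 1.5) = (257/30)/(29/18) = 771/145 ≈ 5.317.

θ̂_MAP = 5.317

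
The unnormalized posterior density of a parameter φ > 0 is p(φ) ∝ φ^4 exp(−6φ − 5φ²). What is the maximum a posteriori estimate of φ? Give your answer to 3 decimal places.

ℓ'(φ) = 4/φ − 6 − 10φ. Setting this to zero and multiplying by φ: 10φ² + 6φ − 4 = 0.
φ = (−6 + √(6² + 4·10·4)) / (2·10) = (−6 + √196) / 20 = (−6 + 14)/20 = 2/5.
ℓ''(φ) = −4/φ² − 10 < 0, confirming a maximum.

φ̂_MAP = 0.400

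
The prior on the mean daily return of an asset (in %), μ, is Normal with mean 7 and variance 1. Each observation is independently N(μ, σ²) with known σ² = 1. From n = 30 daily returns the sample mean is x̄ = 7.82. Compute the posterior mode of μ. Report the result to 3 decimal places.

μ̂_MAP = 7.794

n = 30, x̄ = 7.82.
For a Normal prior and Normal likelihood with known variance, the posterior is Normal; its mode equals its mean, the precision-weighted average.
Prior precision 1/σ₀² = 1/1 = 1; data precision n/σ² = 30/1 = 30.
μ̂ = (1·7 + 30·7.82) / (1 + 30) = 241.6/31 = 1208/155 ≈ 7.794.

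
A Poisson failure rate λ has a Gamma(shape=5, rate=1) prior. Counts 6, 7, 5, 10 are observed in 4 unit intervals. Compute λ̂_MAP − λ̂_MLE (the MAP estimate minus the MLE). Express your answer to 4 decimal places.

MAP − MLE = -0.6000

Σxᵢ = 28. Posterior is Gamma(33, 5); MAP = (33−1)/5 = 32/5 ≈ 6.40000.
MLE = x̄ = 28/4 ≈ 7.00000.
Difference = 32/5 − 28/4 = -3/5 ≈ -0.6000.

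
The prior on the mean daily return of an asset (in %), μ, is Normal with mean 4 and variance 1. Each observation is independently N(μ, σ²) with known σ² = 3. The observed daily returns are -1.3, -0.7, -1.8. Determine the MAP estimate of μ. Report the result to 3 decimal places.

μ̂_MAP = 1.367

n = 3; x̄ = ((-1.3) + (-0.7) + (-1.8))/3 = -3.8/3 = -19/15 ≈ -1.2667.
For a Normal prior and Normal likelihood with known variance, the posterior is Normal; its mode equals its mean, the precision-weighted average.
Prior precision 1/σ₀² = 1/1 = 1; data precision n/σ² = 3/3 = 1.
μ̂ = (1·4 + 1·(-19/15)) / (1 + 1) = (41/15)/2 = 41/30 ≈ 1.367.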